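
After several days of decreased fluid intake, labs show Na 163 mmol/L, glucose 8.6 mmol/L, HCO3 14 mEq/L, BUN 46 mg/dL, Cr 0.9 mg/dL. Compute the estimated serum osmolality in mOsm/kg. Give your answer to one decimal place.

351.0 mOsm/kg

Calculated osmolality = 2·Na + glucose + BUN/2.8
= 2·163 + 8.6 + 46/2.8
= 326 + 8.60 + 16.43
= 351.03 mOsm/kg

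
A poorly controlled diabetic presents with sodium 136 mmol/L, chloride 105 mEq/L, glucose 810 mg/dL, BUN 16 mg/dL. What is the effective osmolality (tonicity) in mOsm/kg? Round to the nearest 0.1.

317.0 mOsm/kg

Effective osmolality excludes urea (freely permeant across cell membranes):
2·Na + glucose/18
= 2·136 + 810/18
= 272 + 45
= 317 mOsm/kg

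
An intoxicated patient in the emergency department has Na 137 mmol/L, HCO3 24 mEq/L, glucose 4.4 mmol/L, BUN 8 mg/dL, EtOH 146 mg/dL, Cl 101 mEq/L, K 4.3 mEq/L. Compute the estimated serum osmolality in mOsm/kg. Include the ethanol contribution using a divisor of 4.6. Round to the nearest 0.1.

313.0 mOsm/kg

Calculated osmolality = 2·Na + glucose + BUN/2.8 + ethanol/4.6
= 2·137 + 4.4 + 8/2.8 + 146/4.6
= 274 + 4.40 + 2.86 + 31.74
= 313 mOsm/kg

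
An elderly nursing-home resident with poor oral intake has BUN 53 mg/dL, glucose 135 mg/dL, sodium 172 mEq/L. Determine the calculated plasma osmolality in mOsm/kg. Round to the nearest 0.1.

Calculated osmolality = 2·Na + glucose/18 + BUN/2.8
= 2·172 + 135/18 + 53/2.8
= 344 + 7.50 + 18.93
= 370.43 mOsm/kg

370.4 mOsm/kg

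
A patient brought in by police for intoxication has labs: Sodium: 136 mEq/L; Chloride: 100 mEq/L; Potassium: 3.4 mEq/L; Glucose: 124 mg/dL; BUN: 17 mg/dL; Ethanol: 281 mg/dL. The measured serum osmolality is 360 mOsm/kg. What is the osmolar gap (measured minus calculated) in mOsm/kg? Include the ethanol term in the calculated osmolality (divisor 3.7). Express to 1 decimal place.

Calculated osmolality = 2·Na + glucose/18 + BUN/2.8 + ethanol/3.7
= 2·136 + 124/18 + 17/2.8 + 281/3.7
= 272 + 6.89 + 6.07 + 75.95
= 360.91 mOsm/kg ≈ 360.9 mOsm/kg
Osmolar gap = measured − calculated = 360 − 360.9 = -0.9 mOsm/kg

-0.9 mOsm/kg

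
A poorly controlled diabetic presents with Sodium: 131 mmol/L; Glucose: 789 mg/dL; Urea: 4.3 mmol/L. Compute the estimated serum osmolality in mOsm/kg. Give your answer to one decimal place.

310.1 mOsm/kg

Calculated osmolality = 2·Na + glucose/18 + urea
= 2·131 + 789/18 + 4.3
= 262 + 43.83 + 4.30
= 310.13 mOsm/kg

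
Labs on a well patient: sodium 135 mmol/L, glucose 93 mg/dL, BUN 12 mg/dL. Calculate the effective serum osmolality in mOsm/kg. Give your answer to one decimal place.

Effective osmolality excludes urea (freely permeant across cell membranes):
2·Na + glucose/18
= 2·135 + 93/18
= 270 + 5.17
= 275.17 mOsm/kg

275.2 mOsm/kg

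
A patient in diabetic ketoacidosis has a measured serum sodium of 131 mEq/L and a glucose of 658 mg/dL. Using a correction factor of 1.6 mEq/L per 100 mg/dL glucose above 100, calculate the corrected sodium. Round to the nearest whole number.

140 mEq/L

Corrected Na = measured Na + 1.6 · (glucose − 100)/100
= 131 + 1.6 · (658 − 100)/100
= 131 + 8.9
= 139.9 mEq/L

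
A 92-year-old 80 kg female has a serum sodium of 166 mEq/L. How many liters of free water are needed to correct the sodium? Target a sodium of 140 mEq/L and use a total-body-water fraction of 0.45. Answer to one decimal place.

TBW = 0.45 · 80 = 36 L
Free water deficit = TBW · (Na/140 − 1)
= 36 · (166/140 − 1)
= 36 · 0.1857
= 6.69 L

6.7 L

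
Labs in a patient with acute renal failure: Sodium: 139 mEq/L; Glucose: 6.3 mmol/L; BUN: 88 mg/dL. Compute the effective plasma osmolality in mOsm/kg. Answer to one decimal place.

284.3 mOsm/kg

Effective osmolality excludes urea (freely permeant across cell membranes):
2·Na + glucose
= 2·139 + 6.3
= 278 + 6.3
= 284.3 mOsm/kg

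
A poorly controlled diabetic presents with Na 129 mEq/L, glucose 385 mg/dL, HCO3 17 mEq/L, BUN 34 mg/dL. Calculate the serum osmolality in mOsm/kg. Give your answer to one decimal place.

291.5 mOsm/kg

Calculated osmolality = 2·Na + glucose/18 + BUN/2.8
= 2·129 + 385/18 + 34/2.8
= 258 + 21.39 + 12.14
= 291.53 mOsm/kg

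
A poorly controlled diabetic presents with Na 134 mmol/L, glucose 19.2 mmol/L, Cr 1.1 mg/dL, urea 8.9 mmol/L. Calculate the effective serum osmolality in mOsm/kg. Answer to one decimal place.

287.2 mOsm/kg

Effective osmolality excludes urea (freely permeant across cell membranes):
2·Na + glucose
= 2·134 + 19.2
= 268 + 19.2
= 287.2 mOsm/kg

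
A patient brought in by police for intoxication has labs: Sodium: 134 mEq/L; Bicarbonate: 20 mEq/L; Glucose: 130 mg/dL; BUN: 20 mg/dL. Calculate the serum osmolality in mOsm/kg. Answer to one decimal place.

282.4 mOsm/kg

Calculated osmolality = 2·Na + glucose/18 + BUN/2.8
= 2·134 + 130/18 + 20/2.8
= 268 + 7.22 + 7.14
= 282.36 mOsm/kg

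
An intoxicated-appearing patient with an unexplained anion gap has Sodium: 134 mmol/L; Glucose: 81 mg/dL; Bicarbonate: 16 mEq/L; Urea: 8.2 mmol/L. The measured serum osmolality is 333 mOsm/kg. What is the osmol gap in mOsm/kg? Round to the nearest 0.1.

52.3 mOsm/kg

Calculated osmolality = 2·Na + glucose/18 + urea
= 2·134 + 81/18 + 8.2
= 268 + 4.50 + 8.20
= 280.7 mOsm/kg ≈ 280.7 mOsm/kg
Osmolar gap = measured − calculated = 333 − 280.7 = 52.3 mOsm/kg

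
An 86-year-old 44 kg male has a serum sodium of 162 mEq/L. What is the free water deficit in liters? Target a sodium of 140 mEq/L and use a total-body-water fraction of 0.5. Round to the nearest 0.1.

3.5 L

TBW = 0.5 · 44 = 22 L
Free water deficit = TBW · (Na/140 − 1)
= 22 · (162/140 − 1)
= 22 · 0.1571
= 3.46 L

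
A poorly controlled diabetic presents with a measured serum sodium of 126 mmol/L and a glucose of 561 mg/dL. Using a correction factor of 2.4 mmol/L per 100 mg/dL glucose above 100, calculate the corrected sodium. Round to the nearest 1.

137 mmol/L

Corrected Na = measured Na + 2.4 · (glucose − 100)/100
= 126 + 2.4 · (561 − 100)/100
= 126 + 11.1
= 137.1 mmol/L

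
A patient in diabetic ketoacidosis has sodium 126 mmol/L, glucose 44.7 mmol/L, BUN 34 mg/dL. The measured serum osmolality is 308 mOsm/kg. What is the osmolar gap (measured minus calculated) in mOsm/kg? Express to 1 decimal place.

-0.8 mOsm/kg

Calculated osmolality = 2·Na + glucose + BUN/2.8
= 2·126 + 44.7 + 34/2.8
= 252 + 44.70 + 12.14
= 308.84 mOsm/kg ≈ 308.8 mOsm/kg
Osmolar gap = measured − calculated = 308 − 308.8 = -0.8 mOsm/kg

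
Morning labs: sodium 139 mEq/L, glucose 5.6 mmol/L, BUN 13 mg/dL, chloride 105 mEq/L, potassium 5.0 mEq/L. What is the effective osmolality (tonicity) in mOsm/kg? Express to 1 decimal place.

283.6 mOsm/kg

Effective osmolality excludes urea (freely permeant across cell membranes):
2·Na + glucose
= 2·139 + 5.6
= 278 + 5.6
= 283.6 mOsm/kg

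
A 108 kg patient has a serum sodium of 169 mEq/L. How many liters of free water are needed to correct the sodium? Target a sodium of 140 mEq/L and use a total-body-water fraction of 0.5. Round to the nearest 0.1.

11.2 L

TBW = 0.5 · 108 = 54 L
Free water deficit = TBW · (Na/140 − 1)
= 54 · (169/140 − 1)
= 54 · 0.2071
= 11.18 L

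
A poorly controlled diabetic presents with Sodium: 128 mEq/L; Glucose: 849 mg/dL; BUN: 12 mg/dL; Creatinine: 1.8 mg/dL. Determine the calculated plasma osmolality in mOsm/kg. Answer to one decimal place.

307.5 mOsm/kg

Calculated osmolality = 2·Na + glucose/18 + BUN/2.8
= 2·128 + 849/18 + 12/2.8
= 256 + 47.17 + 4.29
= 307.46 mOsm/kg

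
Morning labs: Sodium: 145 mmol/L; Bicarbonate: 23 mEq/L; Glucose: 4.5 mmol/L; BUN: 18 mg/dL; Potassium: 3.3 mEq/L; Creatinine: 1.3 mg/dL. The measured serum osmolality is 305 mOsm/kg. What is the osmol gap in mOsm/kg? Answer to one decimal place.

Calculated osmolality = 2·Na + glucose + BUN/2.8
= 2·145 + 4.5 + 18/2.8
= 290 + 4.50 + 6.43
= 300.93 mOsm/kg ≈ 300.9 mOsm/kg
Osmolar gap = measured − calculated = 305 − 300.9 = 4.1 mOsm/kg

4.1 mOsm/kg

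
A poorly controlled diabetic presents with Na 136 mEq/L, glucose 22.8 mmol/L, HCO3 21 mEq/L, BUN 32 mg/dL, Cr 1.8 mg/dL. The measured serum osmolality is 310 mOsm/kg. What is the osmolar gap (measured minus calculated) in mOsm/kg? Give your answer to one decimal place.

3.8 mOsm/kg

Calculated osmolality = 2·Na + glucose + BUN/2.8
= 2·136 + 22.8 + 32/2.8
= 272 + 22.80 + 11.43
= 306.23 mOsm/kg ≈ 306.2 mOsm/kg
Osmolar gap = measured − calculated = 310 − 306.2 = 3.8 mOsm/kg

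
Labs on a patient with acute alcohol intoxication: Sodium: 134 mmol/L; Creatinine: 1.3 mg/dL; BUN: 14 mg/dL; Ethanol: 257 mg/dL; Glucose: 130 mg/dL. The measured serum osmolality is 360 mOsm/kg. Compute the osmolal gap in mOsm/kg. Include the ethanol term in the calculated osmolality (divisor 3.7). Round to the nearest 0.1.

10.3 mOsm/kg

Calculated osmolality = 2·Na + glucose/18 + BUN/2.8 + ethanol/3.7
= 2·134 + 130/18 + 14/2.8 + 257/3.7
= 268 + 7.22 + 5 + 69.46
= 349.68 mOsm/kg ≈ 349.7 mOsm/kg
Osmolar gap = measured − calculated = 360 − 349.7 = 10.3 mOsm/kg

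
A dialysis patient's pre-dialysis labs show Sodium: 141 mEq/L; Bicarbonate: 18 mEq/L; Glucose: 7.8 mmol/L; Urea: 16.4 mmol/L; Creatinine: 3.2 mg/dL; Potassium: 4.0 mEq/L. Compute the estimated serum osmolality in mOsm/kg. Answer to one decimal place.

306.2 mOsm/kg

Calculated osmolality = 2·Na + glucose + urea
= 2·141 + 7.8 + 16.4
= 282 + 7.80 + 16.40
= 306.2 mOsm/kg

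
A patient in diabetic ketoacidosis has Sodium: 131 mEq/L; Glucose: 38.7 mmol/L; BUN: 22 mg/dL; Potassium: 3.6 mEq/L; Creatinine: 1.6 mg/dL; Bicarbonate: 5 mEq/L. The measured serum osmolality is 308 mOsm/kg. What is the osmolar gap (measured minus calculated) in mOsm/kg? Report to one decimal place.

-0.6 mOsm/kg

Calculated osmolality = 2·Na + glucose + BUN/2.8
= 2·131 + 38.7 + 22/2.8
= 262 + 38.70 + 7.86
= 308.56 mOsm/kg ≈ 308.6 mOsm/kg
Osmolar gap = measured − calculated = 308 − 308.6 = -0.6 mOsm/kg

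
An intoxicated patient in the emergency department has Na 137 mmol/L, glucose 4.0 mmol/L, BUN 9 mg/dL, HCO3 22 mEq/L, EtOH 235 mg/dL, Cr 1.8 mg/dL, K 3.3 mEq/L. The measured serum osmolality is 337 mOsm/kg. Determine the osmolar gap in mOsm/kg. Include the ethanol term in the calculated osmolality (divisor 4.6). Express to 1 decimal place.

4.7 mOsm/kg

Calculated osmolality = 2·Na + glucose + BUN/2.8 + ethanol/4.6
= 2·137 + 4 + 9/2.8 + 235/4.6
= 274 + 4 + 3.21 + 51.09
= 332.3 mOsm/kg ≈ 332.3 mOsm/kg
Osmolar gap = measured − calculated = 337 − 332.3 = 4.7 mOsm/kg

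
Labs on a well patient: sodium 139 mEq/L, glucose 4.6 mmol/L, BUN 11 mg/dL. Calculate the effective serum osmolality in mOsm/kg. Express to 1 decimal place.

Effective osmolality excludes urea (freely permeant across cell membranes):
2·Na + glucose
= 2·139 + 4.6
= 278 + 4.6
= 282.6 mOsm/kg

282.6 mOsm/kg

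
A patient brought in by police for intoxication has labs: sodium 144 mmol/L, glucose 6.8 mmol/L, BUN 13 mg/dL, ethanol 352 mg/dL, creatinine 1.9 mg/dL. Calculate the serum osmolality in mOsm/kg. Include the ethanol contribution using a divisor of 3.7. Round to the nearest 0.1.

394.6 mOsm/kg

Calculated osmolality = 2·Na + glucose + BUN/2.8 + ethanol/3.7
= 2·144 + 6.8 + 13/2.8 + 352/3.7
= 288 + 6.80 + 4.64 + 95.14
= 394.58 mOsm/kg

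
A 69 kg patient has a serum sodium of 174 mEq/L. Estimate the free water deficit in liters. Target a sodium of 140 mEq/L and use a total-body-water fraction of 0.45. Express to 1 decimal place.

7.5 L

TBW = 0.45 · 69 = 31.05 L
Free water deficit = TBW · (Na/140 − 1)
= 31.05 · (174/140 − 1)
= 31.05 · 0.2429
= 7.54 L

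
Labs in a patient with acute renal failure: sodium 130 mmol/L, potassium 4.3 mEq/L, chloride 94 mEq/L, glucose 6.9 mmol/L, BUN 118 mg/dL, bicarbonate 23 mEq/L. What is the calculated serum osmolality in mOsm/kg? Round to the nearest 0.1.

309.0 mOsm/kg

Calculated osmolality = 2·Na + glucose + BUN/2.8
= 2·130 + 6.9 + 118/2.8
= 260 + 6.90 + 42.14
= 309.04 mOsm/kg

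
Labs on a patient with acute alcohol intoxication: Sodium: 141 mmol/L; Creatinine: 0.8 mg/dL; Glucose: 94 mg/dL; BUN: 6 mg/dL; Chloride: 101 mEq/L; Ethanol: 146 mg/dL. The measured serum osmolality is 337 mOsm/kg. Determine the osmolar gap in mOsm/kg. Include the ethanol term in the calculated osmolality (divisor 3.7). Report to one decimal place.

8.2 mOsm/kg

Calculated osmolality = 2·Na + glucose/18 + BUN/2.8 + ethanol/3.7
= 2·141 + 94/18 + 6/2.8 + 146/3.7
= 282 + 5.22 + 2.14 + 39.46
= 328.82 mOsm/kg ≈ 328.8 mOsm/kg
Osmolar gap = measured − calculated = 337 − 328.8 = 8.2 mOsm/kg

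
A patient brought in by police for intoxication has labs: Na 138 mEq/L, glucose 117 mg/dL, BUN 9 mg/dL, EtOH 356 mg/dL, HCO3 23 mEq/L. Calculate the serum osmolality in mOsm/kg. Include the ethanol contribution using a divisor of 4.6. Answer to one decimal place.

Calculated osmolality = 2·Na + glucose/18 + BUN/2.8 + ethanol/4.6
= 2·138 + 117/18 + 9/2.8 + 356/4.6
= 276 + 6.50 + 3.21 + 77.39
= 363.1 mOsm/kg

363.1 mOsm/kg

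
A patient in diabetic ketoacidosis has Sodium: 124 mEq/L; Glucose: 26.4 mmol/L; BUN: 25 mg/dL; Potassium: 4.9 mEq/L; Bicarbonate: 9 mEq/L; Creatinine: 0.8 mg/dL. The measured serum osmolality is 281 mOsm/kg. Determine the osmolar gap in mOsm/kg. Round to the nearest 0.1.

Calculated osmolality = 2·Na + glucose + BUN/2.8
= 2·124 + 26.4 + 25/2.8
= 248 + 26.40 + 8.93
= 283.33 mOsm/kg ≈ 283.3 mOsm/kg
Osmolar gap = measured − calculated = 281 − 283.3 = -2.3 mOsm/kg

-2.3 mOsm/kg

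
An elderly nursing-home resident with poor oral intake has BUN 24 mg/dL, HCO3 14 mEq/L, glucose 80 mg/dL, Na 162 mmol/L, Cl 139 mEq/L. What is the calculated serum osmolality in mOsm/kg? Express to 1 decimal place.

337.0 mOsm/kg

Calculated osmolality = 2·Na + glucose/18 + BUN/2.8
= 2·162 + 80/18 + 24/2.8
= 324 + 4.44 + 8.57
= 337.01 mOsm/kg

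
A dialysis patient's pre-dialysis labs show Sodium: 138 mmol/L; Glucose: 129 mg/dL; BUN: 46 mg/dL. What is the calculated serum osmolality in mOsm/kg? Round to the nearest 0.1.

Calculated osmolality = 2·Na + glucose/18 + BUN/2.8
= 2·138 + 129/18 + 46/2.8
= 276 + 7.17 + 16.43
= 299.6 mOsm/kg

299.6 mOsm/kg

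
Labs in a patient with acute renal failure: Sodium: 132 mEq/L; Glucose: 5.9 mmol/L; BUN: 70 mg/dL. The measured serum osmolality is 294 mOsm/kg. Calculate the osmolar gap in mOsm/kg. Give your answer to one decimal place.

-0.9 mOsm/kg

Calculated osmolality = 2·Na + glucose + BUN/2.8
= 2·132 + 5.9 + 70/2.8
= 264 + 5.90 + 25
= 294.9 mOsm/kg ≈ 294.9 mOsm/kg
Osmolar gap = measured − calculated = 294 − 294.9 = -0.9 mOsm/kg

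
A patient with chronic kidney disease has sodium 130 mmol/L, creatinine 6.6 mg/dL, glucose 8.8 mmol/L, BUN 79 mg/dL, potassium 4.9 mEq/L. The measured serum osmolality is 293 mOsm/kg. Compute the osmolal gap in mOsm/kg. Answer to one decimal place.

Calculated osmolality = 2·Na + glucose + BUN/2.8
= 2·130 + 8.8 + 79/2.8
= 260 + 8.80 + 28.21
= 297.01 mOsm/kg ≈ 297.0 mOsm/kg
Osmolar gap = measured − calculated = 293 − 297.0 = -4.0 mOsm/kg

-4.0 mOsm/kg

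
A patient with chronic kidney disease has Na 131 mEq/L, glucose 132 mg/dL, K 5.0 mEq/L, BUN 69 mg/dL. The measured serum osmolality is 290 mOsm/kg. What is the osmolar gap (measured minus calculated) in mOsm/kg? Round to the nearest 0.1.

-4.0 mOsm/kg

Calculated osmolality = 2·Na + glucose/18 + BUN/2.8
= 2·131 + 132/18 + 69/2.8
= 262 + 7.33 + 24.64
= 293.97 mOsm/kg ≈ 294.0 mOsm/kg
Osmolar gap = measured − calculated = 290 − 294.0 = -4.0 mOsm/kg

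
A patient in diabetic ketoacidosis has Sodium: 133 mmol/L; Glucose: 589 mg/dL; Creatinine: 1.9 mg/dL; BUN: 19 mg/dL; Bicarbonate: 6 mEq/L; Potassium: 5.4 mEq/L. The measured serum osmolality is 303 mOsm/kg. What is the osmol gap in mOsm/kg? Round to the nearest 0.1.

Calculated osmolality = 2·Na + glucose/18 + BUN/2.8
= 2·133 + 589/18 + 19/2.8
= 266 + 32.72 + 6.79
= 305.51 mOsm/kg ≈ 305.5 mOsm/kg
Osmolar gap = measured − calculated = 303 − 305.5 = -2.5 mOsm/kg

-2.5 mOsm/kg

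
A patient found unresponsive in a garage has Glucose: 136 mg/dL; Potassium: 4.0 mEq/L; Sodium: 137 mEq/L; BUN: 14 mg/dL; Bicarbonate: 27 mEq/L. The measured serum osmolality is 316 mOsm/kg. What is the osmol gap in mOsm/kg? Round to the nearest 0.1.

29.4 mOsm/kg

Calculated osmolality = 2·Na + glucose/18 + BUN/2.8
= 2·137 + 136/18 + 14/2.8
= 274 + 7.56 + 5
= 286.56 mOsm/kg ≈ 286.6 mOsm/kg
Osmolar gap = measured − calculated = 316 − 286.6 = 29.4 mOsm/kg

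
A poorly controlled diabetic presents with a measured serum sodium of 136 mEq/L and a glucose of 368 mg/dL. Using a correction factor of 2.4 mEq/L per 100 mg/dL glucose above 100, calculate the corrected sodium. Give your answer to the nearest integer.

Corrected Na = measured Na + 2.4 · (glucose − 100)/100
= 136 + 2.4 · (368 − 100)/100
= 136 + 6.4
= 142.4 mEq/L

142 mEq/L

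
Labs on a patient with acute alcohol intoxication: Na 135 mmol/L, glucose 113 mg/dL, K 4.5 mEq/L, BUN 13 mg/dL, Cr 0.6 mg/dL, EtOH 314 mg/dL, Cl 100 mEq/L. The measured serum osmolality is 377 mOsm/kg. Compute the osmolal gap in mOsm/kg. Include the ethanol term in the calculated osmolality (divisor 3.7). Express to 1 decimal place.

Calculated osmolality = 2·Na + glucose/18 + BUN/2.8 + ethanol/3.7
= 2·135 + 113/18 + 13/2.8 + 314/3.7
= 270 + 6.28 + 4.64 + 84.86
= 365.78 mOsm/kg ≈ 365.8 mOsm/kg
Osmolar gap = measured − calculated = 377 − 365.8 = 11.2 mOsm/kg

11.2 mOsm/kg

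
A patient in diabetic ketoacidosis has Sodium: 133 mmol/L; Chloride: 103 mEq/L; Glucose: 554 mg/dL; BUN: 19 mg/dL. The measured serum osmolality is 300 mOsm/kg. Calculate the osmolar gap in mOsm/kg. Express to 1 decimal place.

-3.6 mOsm/kg

Calculated osmolality = 2·Na + glucose/18 + BUN/2.8
= 2·133 + 554/18 + 19/2.8
= 266 + 30.78 + 6.79
= 303.57 mOsm/kg ≈ 303.6 mOsm/kg
Osmolar gap = measured − calculated = 300 − 303.6 = -3.6 mOsm/kg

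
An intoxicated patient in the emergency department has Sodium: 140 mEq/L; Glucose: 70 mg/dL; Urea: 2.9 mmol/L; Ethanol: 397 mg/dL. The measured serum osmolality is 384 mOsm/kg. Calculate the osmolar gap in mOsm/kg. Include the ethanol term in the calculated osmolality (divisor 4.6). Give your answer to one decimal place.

Calculated osmolality = 2·Na + glucose/18 + urea + ethanol/4.6
= 2·140 + 70/18 + 2.9 + 397/4.6
= 280 + 3.89 + 2.90 + 86.30
= 373.09 mOsm/kg ≈ 373.1 mOsm/kg
Osmolar gap = measured − calculated = 384 − 373.1 = 10.9 mOsm/kg

10.9 mOsm/kg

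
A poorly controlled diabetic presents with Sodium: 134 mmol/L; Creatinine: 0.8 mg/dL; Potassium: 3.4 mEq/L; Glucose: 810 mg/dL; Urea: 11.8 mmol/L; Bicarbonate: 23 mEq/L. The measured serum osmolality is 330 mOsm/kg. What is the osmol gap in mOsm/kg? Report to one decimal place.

Calculated osmolality = 2·Na + glucose/18 + urea
= 2·134 + 810/18 + 11.8
= 268 + 45 + 11.80
= 324.8 mOsm/kg ≈ 324.8 mOsm/kg
Osmolar gap = measured − calculated = 330 − 324.8 = 5.2 mOsm/kg

5.2 mOsm/kg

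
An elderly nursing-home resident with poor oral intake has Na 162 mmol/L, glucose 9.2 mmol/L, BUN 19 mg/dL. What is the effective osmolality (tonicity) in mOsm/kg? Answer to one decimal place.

333.2 mOsm/kg

Effective osmolality excludes urea (freely permeant across cell membranes):
2·Na + glucose
= 2·162 + 9.2
= 324 + 9.2
= 333.2 mOsm/kg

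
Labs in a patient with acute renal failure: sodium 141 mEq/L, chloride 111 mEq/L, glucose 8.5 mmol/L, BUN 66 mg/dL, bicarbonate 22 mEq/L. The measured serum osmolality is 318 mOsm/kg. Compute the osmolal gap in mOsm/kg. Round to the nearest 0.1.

3.9 mOsm/kg

Calculated osmolality = 2·Na + glucose + BUN/2.8
= 2·141 + 8.5 + 66/2.8
= 282 + 8.50 + 23.57
= 314.07 mOsm/kg ≈ 314.1 mOsm/kg
Osmolar gap = measured − calculated = 318 − 314.1 = 3.9 mOsm/kg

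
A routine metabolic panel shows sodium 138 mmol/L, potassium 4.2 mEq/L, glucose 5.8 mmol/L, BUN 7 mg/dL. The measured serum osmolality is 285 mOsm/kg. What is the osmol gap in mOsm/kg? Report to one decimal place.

0.7 mOsm/kg

Calculated osmolality = 2·Na + glucose + BUN/2.8
= 2·138 + 5.8 + 7/2.8
= 276 + 5.80 + 2.50
= 284.3 mOsm/kg ≈ 284.3 mOsm/kg
Osmolar gap = measured − calculated = 285 − 284.3 = 0.7 mOsm/kg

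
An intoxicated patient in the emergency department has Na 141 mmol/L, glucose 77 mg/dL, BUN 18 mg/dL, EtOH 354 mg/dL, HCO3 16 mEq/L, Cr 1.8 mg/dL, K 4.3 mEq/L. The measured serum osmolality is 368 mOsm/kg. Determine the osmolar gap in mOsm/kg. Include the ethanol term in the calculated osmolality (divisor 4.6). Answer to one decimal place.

Calculated osmolality = 2·Na + glucose/18 + BUN/2.8 + ethanol/4.6
= 2·141 + 77/18 + 18/2.8 + 354/4.6
= 282 + 4.28 + 6.43 + 76.96
= 369.67 mOsm/kg ≈ 369.7 mOsm/kg
Osmolar gap = measured − calculated = 368 − 369.7 = -1.7 mOsm/kg

-1.7 mOsm/kg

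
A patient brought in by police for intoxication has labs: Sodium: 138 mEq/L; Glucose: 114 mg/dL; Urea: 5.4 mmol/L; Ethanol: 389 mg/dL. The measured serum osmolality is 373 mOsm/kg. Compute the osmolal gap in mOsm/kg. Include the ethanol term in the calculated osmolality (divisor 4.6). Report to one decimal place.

Calculated osmolality = 2·Na + glucose/18 + urea + ethanol/4.6
= 2·138 + 114/18 + 5.4 + 389/4.6
= 276 + 6.33 + 5.40 + 84.57
= 372.3 mOsm/kg ≈ 372.3 mOsm/kg
Osmolar gap = measured − calculated = 373 − 372.3 = 0.7 mOsm/kg

0.7 mOsm/kg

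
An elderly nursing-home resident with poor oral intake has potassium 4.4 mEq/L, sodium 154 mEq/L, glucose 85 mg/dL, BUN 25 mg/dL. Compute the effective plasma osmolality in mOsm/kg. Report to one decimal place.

Effective osmolality excludes urea (freely permeant across cell membranes):
2·Na + glucose/18
= 2·154 + 85/18
= 308 + 4.72
= 312.72 mOsm/kg

312.7 mOsm/kg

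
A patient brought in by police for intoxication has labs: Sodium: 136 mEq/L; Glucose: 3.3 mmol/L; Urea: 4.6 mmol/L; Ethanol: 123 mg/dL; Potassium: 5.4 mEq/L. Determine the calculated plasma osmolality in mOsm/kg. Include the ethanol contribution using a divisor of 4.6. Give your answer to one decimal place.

306.6 mOsm/kg

Calculated osmolality = 2·Na + glucose + urea + ethanol/4.6
= 2·136 + 3.3 + 4.6 + 123/4.6
= 272 + 3.30 + 4.60 + 26.74
= 306.64 mOsm/kg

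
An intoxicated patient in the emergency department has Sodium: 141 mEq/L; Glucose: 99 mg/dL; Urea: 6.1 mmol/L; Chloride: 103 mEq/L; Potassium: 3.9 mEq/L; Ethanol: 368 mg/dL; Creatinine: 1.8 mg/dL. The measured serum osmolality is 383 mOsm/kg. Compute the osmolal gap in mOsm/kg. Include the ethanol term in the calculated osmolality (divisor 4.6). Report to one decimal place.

Calculated osmolality = 2·Na + glucose/18 + urea + ethanol/4.6
= 2·141 + 99/18 + 6.1 + 368/4.6
= 282 + 5.50 + 6.10 + 80
= 373.6 mOsm/kg ≈ 373.6 mOsm/kg
Osmolar gap = measured − calculated = 383 − 373.6 = 9.4 mOsm/kg

9.4 mOsm/kg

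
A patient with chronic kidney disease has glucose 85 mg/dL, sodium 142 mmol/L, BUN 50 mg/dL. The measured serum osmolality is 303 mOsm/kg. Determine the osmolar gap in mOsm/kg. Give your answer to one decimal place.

-3.6 mOsm/kg

Calculated osmolality = 2·Na + glucose/18 + BUN/2.8
= 2·142 + 85/18 + 50/2.8
= 284 + 4.72 + 17.86
= 306.58 mOsm/kg ≈ 306.6 mOsm/kg
Osmolar gap = measured − calculated = 303 − 306.6 = -3.6 mOsm/kg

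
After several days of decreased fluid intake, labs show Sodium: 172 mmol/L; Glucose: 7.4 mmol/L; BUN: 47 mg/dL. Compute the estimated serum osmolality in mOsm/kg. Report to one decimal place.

368.2 mOsm/kg

Calculated osmolality = 2·Na + glucose + BUN/2.8
= 2·172 + 7.4 + 47/2.8
= 344 + 7.40 + 16.79
= 368.19 mOsm/kg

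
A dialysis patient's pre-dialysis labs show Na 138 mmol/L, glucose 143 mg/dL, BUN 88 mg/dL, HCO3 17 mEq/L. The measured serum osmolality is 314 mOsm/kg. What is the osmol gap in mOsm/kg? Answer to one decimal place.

Calculated osmolality = 2·Na + glucose/18 + BUN/2.8
= 2·138 + 143/18 + 88/2.8
= 276 + 7.94 + 31.43
= 315.37 mOsm/kg ≈ 315.4 mOsm/kg
Osmolar gap = measured − calculated = 314 − 315.4 = -1.4 mOsm/kg

-1.4 mOsm/kg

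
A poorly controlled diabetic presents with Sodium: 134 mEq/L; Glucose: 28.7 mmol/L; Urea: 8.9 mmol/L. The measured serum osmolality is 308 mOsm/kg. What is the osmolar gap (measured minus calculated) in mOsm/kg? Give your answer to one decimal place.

2.4 mOsm/kg

Calculated osmolality = 2·Na + glucose + urea
= 2·134 + 28.7 + 8.9
= 268 + 28.70 + 8.90
= 305.6 mOsm/kg ≈ 305.6 mOsm/kg
Osmolar gap = measured − calculated = 308 − 305.6 = 2.4 mOsm/kg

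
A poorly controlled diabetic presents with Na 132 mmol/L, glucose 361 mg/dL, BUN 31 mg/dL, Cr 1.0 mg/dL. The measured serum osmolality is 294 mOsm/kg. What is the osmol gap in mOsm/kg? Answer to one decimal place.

-1.1 mOsm/kg

Calculated osmolality = 2·Na + glucose/18 + BUN/2.8
= 2·132 + 361/18 + 31/2.8
= 264 + 20.06 + 11.07
= 295.13 mOsm/kg ≈ 295.1 mOsm/kg
Osmolar gap = measured − calculated = 294 − 295.1 = -1.1 mOsm/kg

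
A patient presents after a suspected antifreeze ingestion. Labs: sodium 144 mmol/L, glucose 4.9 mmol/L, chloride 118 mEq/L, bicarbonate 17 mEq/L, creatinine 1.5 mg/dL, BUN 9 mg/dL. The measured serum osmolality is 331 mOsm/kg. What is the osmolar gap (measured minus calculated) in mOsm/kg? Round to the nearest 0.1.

34.9 mOsm/kg

Calculated osmolality = 2·Na + glucose + BUN/2.8
= 2·144 + 4.9 + 9/2.8
= 288 + 4.90 + 3.21
= 296.11 mOsm/kg ≈ 296.1 mOsm/kg
Osmolar gap = measured − calculated = 331 − 296.1 = 34.9 mOsm/kg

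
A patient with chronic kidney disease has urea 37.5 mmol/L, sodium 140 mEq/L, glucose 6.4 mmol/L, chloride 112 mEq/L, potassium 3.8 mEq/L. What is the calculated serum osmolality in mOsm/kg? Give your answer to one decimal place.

Calculated osmolality = 2·Na + glucose + urea
= 2·140 + 6.4 + 37.5
= 280 + 6.40 + 37.50
= 323.9 mOsm/kg

323.9 mOsm/kg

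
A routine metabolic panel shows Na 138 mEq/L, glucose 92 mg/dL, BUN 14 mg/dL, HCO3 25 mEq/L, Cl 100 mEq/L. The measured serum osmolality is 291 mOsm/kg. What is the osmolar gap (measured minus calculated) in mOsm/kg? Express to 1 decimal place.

4.9 mOsm/kg

Calculated osmolality = 2·Na + glucose/18 + BUN/2.8
= 2·138 + 92/18 + 14/2.8
= 276 + 5.11 + 5
= 286.11 mOsm/kg ≈ 286.1 mOsm/kg
Osmolar gap = measured − calculated = 291 − 286.1 = 4.9 mOsm/kg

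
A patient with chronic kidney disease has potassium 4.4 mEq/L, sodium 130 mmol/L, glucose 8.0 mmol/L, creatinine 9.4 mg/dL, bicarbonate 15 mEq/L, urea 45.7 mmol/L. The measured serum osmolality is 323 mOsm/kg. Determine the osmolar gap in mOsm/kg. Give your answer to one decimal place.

9.3 mOsm/kg

Calculated osmolality = 2·Na + glucose + urea
= 2·130 + 8 + 45.7
= 260 + 8 + 45.70
= 313.7 mOsm/kg ≈ 313.7 mOsm/kg
Osmolar gap = measured − calculated = 323 − 313.7 = 9.3 mOsm/kg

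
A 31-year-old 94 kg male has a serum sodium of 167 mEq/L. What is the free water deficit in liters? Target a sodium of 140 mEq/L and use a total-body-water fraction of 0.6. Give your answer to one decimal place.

TBW = 0.6 · 94 = 56.4 L
Free water deficit = TBW · (Na/140 − 1)
= 56.4 · (167/140 − 1)
= 56.4 · 0.1929
= 10.88 L

10.9 L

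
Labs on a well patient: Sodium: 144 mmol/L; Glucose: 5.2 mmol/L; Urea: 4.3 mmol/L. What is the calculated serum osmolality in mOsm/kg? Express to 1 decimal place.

297.5 mOsm/kg

Calculated osmolality = 2·Na + glucose + urea
= 2·144 + 5.2 + 4.3
= 288 + 5.20 + 4.30
= 297.5 mOsm/kg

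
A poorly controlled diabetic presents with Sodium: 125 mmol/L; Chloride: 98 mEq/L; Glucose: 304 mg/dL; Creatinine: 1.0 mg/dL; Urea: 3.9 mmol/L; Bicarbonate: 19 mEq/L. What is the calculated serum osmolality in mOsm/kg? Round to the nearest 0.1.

270.8 mOsm/kg

Calculated osmolality = 2·Na + glucose/18 + urea
= 2·125 + 304/18 + 3.9
= 250 + 16.89 + 3.90
= 270.79 mOsm/kg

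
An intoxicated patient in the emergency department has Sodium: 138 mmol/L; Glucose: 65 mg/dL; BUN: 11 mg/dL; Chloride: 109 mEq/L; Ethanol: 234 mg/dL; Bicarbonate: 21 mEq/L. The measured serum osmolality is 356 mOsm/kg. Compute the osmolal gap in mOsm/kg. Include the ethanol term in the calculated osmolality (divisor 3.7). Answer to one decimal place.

Calculated osmolality = 2·Na + glucose/18 + BUN/2.8 + ethanol/3.7
= 2·138 + 65/18 + 11/2.8 + 234/3.7
= 276 + 3.61 + 3.93 + 63.24
= 346.78 mOsm/kg ≈ 346.8 mOsm/kg
Osmolar gap = measured − calculated = 356 − 346.8 = 9.2 mOsm/kg

9.2 mOsm/kg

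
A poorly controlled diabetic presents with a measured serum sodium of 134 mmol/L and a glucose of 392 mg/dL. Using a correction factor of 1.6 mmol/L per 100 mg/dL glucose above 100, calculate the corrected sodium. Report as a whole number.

139 mmol/L

Corrected Na = measured Na + 1.6 · (glucose − 100)/100
= 134 + 1.6 · (392 − 100)/100
= 134 + 4.7
= 138.7 mmol/L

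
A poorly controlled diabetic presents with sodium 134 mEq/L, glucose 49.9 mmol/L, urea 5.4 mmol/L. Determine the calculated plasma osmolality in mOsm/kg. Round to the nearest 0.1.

323.3 mOsm/kg

Calculated osmolality = 2·Na + glucose + urea
= 2·134 + 49.9 + 5.4
= 268 + 49.90 + 5.40
= 323.3 mOsm/kg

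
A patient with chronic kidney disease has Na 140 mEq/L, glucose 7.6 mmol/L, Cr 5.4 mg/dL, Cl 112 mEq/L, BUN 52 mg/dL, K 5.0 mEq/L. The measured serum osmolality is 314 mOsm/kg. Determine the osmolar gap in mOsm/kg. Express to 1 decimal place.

7.8 mOsm/kg

Calculated osmolality = 2·Na + glucose + BUN/2.8
= 2·140 + 7.6 + 52/2.8
= 280 + 7.60 + 18.57
= 306.17 mOsm/kg ≈ 306.2 mOsm/kg
Osmolar gap = measured − calculated = 314 − 306.2 = 7.8 mOsm/kg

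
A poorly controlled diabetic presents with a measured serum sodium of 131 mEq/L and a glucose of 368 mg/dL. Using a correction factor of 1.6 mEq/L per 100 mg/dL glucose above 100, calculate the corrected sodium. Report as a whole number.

135 mEq/L

Corrected Na = measured Na + 1.6 · (glucose − 100)/100
= 131 + 1.6 · (368 − 100)/100
= 131 + 4.3
= 135.3 mEq/L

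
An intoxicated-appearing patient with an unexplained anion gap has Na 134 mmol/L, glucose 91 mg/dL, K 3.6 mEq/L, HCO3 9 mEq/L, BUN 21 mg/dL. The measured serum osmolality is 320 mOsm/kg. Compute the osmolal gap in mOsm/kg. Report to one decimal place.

39.4 mOsm/kg

Calculated osmolality = 2·Na + glucose/18 + BUN/2.8
= 2·134 + 91/18 + 21/2.8
= 268 + 5.06 + 7.50
= 280.56 mOsm/kg ≈ 280.6 mOsm/kg
Osmolar gap = measured − calculated = 320 − 280.6 = 39.4 mOsm/kg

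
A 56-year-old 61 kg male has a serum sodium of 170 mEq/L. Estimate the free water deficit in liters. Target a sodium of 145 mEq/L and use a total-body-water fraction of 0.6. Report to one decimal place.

TBW = 0.6 · 61 = 36.6 L
Free water deficit = TBW · (Na/145 − 1)
= 36.6 · (170/145 − 1)
= 36.6 · 0.1724
= 6.31 L

6.3 L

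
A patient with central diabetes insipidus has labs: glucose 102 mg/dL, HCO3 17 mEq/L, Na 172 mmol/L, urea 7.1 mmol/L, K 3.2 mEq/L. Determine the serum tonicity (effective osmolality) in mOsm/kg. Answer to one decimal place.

349.7 mOsm/kg

Effective osmolality excludes urea (freely permeant across cell membranes):
2·Na + glucose/18
= 2·172 + 102/18
= 344 + 5.67
= 349.67 mOsm/kg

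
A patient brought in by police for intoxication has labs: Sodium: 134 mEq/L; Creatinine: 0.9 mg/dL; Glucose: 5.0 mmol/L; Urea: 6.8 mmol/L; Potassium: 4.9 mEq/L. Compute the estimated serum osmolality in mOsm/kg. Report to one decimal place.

279.8 mOsm/kg

Calculated osmolality = 2·Na + glucose + urea
= 2·134 + 5 + 6.8
= 268 + 5 + 6.80
= 279.8 mOsm/kg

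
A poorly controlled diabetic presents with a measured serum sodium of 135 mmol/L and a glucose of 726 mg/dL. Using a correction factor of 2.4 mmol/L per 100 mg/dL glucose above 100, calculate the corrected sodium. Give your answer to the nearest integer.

150 mmol/L

Corrected Na = measured Na + 2.4 · (glucose − 100)/100
= 135 + 2.4 · (726 − 100)/100
= 135 + 15
= 150 mmol/L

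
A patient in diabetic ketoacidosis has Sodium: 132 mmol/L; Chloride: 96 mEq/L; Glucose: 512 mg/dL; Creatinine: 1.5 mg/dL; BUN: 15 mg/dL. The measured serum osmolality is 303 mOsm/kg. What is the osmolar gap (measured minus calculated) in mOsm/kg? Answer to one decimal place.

5.2 mOsm/kg

Calculated osmolality = 2·Na + glucose/18 + BUN/2.8
= 2·132 + 512/18 + 15/2.8
= 264 + 28.44 + 5.36
= 297.8 mOsm/kg ≈ 297.8 mOsm/kg
Osmolar gap = measured − calculated = 303 − 297.8 = 5.2 mOsm/kg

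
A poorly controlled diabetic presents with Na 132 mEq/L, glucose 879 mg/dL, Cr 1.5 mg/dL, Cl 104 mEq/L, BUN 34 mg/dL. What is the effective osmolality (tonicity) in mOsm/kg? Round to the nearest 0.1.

312.8 mOsm/kg

Effective osmolality excludes urea (freely permeant across cell membranes):
2·Na + glucose/18
= 2·132 + 879/18
= 264 + 48.83
= 312.83 mOsm/kg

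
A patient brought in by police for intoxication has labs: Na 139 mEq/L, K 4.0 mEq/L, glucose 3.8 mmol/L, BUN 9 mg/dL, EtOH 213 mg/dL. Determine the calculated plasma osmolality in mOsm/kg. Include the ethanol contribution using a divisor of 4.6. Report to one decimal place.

Calculated osmolality = 2·Na + glucose + BUN/2.8 + ethanol/4.6
= 2·139 + 3.8 + 9/2.8 + 213/4.6
= 278 + 3.80 + 3.21 + 46.30
= 331.31 mOsm/kg

331.3 mOsm/kg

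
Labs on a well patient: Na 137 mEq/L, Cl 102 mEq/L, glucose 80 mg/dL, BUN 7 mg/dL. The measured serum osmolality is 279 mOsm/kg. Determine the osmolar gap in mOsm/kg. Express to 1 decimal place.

-1.9 mOsm/kg

Calculated osmolality = 2·Na + glucose/18 + BUN/2.8
= 2·137 + 80/18 + 7/2.8
= 274 + 4.44 + 2.50
= 280.94 mOsm/kg ≈ 280.9 mOsm/kg
Osmolar gap = measured − calculated = 279 − 280.9 = -1.9 mOsm/kg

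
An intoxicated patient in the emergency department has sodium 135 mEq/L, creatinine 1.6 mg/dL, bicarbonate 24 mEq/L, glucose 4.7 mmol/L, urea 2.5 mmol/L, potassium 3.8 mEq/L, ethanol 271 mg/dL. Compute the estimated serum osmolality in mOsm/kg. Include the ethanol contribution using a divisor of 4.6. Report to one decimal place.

336.1 mOsm/kg

Calculated osmolality = 2·Na + glucose + urea + ethanol/4.6
= 2·135 + 4.7 + 2.5 + 271/4.6
= 270 + 4.70 + 2.50 + 58.91
= 336.11 mOsm/kg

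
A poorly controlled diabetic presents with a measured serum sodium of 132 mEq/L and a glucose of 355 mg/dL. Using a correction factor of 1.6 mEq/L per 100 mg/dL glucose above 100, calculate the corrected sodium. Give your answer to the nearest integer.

Corrected Na = measured Na + 1.6 · (glucose − 100)/100
= 132 + 1.6 · (355 − 100)/100
= 132 + 4.1
= 136.1 mEq/L

136 mEq/L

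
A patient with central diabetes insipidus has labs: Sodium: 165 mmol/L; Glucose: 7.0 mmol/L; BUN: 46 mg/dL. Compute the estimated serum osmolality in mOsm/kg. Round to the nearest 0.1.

353.4 mOsm/kg

Calculated osmolality = 2·Na + glucose + BUN/2.8
= 2·165 + 7 + 46/2.8
= 330 + 7 + 16.43
= 353.43 mOsm/kg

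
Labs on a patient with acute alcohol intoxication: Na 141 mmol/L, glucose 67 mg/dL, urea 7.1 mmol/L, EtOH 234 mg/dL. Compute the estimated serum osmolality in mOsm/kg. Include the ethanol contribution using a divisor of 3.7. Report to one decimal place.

Calculated osmolality = 2·Na + glucose/18 + urea + ethanol/3.7
= 2·141 + 67/18 + 7.1 + 234/3.7
= 282 + 3.72 + 7.10 + 63.24
= 356.06 mOsm/kg

356.1 mOsm/kg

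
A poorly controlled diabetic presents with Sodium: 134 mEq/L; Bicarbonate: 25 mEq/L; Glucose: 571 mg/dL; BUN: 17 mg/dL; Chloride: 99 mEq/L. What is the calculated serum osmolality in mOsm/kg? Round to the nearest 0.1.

Calculated osmolality = 2·Na + glucose/18 + BUN/2.8
= 2·134 + 571/18 + 17/2.8
= 268 + 31.72 + 6.07
= 305.79 mOsm/kg

305.8 mOsm/kg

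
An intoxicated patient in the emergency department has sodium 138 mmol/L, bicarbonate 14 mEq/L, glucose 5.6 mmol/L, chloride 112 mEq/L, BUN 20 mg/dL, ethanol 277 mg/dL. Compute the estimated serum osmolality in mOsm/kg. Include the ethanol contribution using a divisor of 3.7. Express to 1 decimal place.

363.6 mOsm/kg

Calculated osmolality = 2·Na + glucose + BUN/2.8 + ethanol/3.7
= 2·138 + 5.6 + 20/2.8 + 277/3.7
= 276 + 5.60 + 7.14 + 74.86
= 363.6 mOsm/kg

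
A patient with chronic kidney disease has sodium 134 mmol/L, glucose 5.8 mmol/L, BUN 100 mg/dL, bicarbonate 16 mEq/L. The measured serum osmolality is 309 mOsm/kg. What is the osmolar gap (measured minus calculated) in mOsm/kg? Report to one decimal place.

-0.5 mOsm/kg

Calculated osmolality = 2·Na + glucose + BUN/2.8
= 2·134 + 5.8 + 100/2.8
= 268 + 5.80 + 35.71
= 309.51 mOsm/kg ≈ 309.5 mOsm/kg
Osmolar gap = measured − calculated = 309 − 309.5 = -0.5 mOsm/kg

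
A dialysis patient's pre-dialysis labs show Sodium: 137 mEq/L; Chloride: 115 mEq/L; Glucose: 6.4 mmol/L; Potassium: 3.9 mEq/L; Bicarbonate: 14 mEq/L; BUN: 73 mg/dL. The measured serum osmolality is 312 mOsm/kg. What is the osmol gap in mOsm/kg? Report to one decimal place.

Calculated osmolality = 2·Na + glucose + BUN/2.8
= 2·137 + 6.4 + 73/2.8
= 274 + 6.40 + 26.07
= 306.47 mOsm/kg ≈ 306.5 mOsm/kg
Osmolar gap = measured − calculated = 312 − 306.5 = 5.5 mOsm/kg

5.5 mOsm/kg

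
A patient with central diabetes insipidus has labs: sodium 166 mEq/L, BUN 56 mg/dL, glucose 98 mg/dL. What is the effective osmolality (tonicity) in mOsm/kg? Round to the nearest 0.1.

337.4 mOsm/kg

Effective osmolality excludes urea (freely permeant across cell membranes):
2·Na + glucose/18
= 2·166 + 98/18
= 332 + 5.44
= 337.44 mOsm/kg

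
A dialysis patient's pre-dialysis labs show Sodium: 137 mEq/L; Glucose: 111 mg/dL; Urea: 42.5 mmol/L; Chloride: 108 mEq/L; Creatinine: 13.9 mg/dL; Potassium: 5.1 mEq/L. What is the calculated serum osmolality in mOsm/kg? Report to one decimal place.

Calculated osmolality = 2·Na + glucose/18 + urea
= 2·137 + 111/18 + 42.5
= 274 + 6.17 + 42.50
= 322.67 mOsm/kg

322.7 mOsm/kg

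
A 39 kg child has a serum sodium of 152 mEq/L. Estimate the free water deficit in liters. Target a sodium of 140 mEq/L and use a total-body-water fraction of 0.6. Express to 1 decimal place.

TBW = 0.6 · 39 = 23.4 L
Free water deficit = TBW · (Na/140 − 1)
= 23.4 · (152/140 − 1)
= 23.4 · 0.0857
= 2.01 L

2.0 L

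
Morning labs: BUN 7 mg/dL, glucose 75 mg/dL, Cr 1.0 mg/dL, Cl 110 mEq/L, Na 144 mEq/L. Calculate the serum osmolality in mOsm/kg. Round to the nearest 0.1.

294.7 mOsm/kg

Calculated osmolality = 2·Na + glucose/18 + BUN/2.8
= 2·144 + 75/18 + 7/2.8
= 288 + 4.17 + 2.50
= 294.67 mOsm/kg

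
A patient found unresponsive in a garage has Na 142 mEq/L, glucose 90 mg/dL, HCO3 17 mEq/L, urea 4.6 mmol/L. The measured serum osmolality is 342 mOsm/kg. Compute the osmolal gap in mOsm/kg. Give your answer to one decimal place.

Calculated osmolality = 2·Na + glucose/18 + urea
= 2·142 + 90/18 + 4.6
= 284 + 5 + 4.60
= 293.6 mOsm/kg ≈ 293.6 mOsm/kg
Osmolar gap = measured − calculated = 342 − 293.6 = 48.4 mOsm/kg

48.4 mOsm/kg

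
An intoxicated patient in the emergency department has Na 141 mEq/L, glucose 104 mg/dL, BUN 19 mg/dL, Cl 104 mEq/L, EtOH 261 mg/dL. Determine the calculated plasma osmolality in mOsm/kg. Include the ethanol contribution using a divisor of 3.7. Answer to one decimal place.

Calculated osmolality = 2·Na + glucose/18 + BUN/2.8 + ethanol/3.7
= 2·141 + 104/18 + 19/2.8 + 261/3.7
= 282 + 5.78 + 6.79 + 70.54
= 365.11 mOsm/kg

365.1 mOsm/kg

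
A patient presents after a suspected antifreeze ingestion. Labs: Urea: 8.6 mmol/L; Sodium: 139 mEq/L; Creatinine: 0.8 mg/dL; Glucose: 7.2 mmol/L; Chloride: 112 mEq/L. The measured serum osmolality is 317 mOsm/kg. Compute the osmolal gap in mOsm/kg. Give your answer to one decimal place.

Calculated osmolality = 2·Na + glucose + urea
= 2·139 + 7.2 + 8.6
= 278 + 7.20 + 8.60
= 293.8 mOsm/kg ≈ 293.8 mOsm/kg
Osmolar gap = measured − calculated = 317 − 293.8 = 23.2 mOsm/kg

23.2 mOsm/kg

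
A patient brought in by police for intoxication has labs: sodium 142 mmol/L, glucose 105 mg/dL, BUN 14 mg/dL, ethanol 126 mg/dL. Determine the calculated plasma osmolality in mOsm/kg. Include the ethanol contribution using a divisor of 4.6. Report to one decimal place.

Calculated osmolality = 2·Na + glucose/18 + BUN/2.8 + ethanol/4.6
= 2·142 + 105/18 + 14/2.8 + 126/4.6
= 284 + 5.83 + 5 + 27.39
= 322.22 mOsm/kg

322.2 mOsm/kg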